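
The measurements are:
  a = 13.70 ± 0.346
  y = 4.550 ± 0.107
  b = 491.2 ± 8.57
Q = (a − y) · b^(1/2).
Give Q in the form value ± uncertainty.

202.8 ± 8.22

Let u = a − y = 9.150. δu = √(δa² + δy²) = √(0.120 + 0.0114) = 0.362, so δu/u = 0.0396.
Q is then a monomial in u, b:
δQ/Q = √((δu/u)² + (½·δb/b)²) = √(0.00157 + 7.61e-05) = 0.0405
Q = 202.8, so δQ = 0.0405 × 202.8 = 8.22.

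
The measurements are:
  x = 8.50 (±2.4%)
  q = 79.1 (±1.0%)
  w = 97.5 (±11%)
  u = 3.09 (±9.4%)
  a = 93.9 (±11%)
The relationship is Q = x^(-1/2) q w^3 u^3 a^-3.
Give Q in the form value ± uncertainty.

Relative error in a monomial: (δQ/Q)² = Σ (nᵢ · δxᵢ/xᵢ)².
  (−½·δx/x)² = (-0.5×0.0240)² = 0.000144;  (1·δq/q)² = (1×0.0100)² = 0.000100;  (3·δw/w)² = (3×0.110)² = 0.109;  (3·δu/u)² = (3×0.0940)² = 0.0795;  (-3·δa/a)² = (-3×0.110)² = 0.109
δQ/Q = √(0.298) = 0.545
Q = 896, so δQ = 0.545 × 896 = 489.

896 ± 489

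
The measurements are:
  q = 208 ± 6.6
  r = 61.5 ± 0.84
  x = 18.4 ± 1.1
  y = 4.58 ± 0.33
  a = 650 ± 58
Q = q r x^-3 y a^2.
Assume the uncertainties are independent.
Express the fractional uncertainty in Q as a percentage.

Since Q is a product/quotient, work with relative uncertainties:
  (1·δq/q)² = (1×0.0317)² = 0.00101;  (1·δr/r)² = (1×0.0137)² = 0.000187;  (-3·δx/x)² = (-3×0.0598)² = 0.0322;  (1·δy/y)² = (1×0.0721)² = 0.00519;  (2·δa/a)² = (2×0.0892)² = 0.0318
δQ/Q = √(0.0704) = 0.265

26.5%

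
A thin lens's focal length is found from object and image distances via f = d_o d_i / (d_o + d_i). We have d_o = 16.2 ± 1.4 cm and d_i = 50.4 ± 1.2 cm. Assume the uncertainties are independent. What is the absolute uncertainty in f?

∂f/∂d_o = (d_i/(d_o+d_i))² = 0.573;  ∂f/∂d_i = (d_o/(d_o+d_i))² = 0.0592
δf = √((∂f/∂d_o · δd_o)² + (∂f/∂d_i · δd_i)²) = √(0.643 + 0.00504) = 0.805 cm

0.805 cm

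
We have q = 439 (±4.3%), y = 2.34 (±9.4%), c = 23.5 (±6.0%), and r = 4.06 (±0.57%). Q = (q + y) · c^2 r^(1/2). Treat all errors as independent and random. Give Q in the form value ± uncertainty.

(4.91 ± 0.626) × 10^5

Let u = q + y = 441. δu = √(δq² + δy²) = √(356 + 0.0484) = 18.9, so δu/u = 0.0428.
Q is then a monomial in u, c, r:
δQ/Q = √((δu/u)² + (2·δc/c)² + (½·δr/r)²) = √(0.00183 + 0.0144 + 8.12e-06) = 0.127
Q = 4.91e+05, so δQ = 0.127 × 4.91e+05 = 62600.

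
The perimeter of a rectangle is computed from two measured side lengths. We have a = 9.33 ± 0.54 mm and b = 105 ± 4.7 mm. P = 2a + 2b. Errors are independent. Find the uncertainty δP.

9.46 mm

Sums and differences: (δP)² = Σ (cᵢ δxᵢ)².
  (2·δa)² = 1.17;  (2·δb)² = 88.4
δP = √(89.5) = 9.46 mm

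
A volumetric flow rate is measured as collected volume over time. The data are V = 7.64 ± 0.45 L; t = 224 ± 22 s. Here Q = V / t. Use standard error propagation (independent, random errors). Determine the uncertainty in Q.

For a monomial Q ∝ V, t^-1, fractional errors add in quadrature:
  (1·δV/V)² = (1×0.0589)² = 0.00347;  (-1·δt/t)² = (-1×0.0982)² = 0.00965
δQ/Q = √(0.0131) = 0.115
Q = 0.0341 L/s, so δQ = 0.115 × 0.0341 = 0.00391 L/s.

0.00391 L/s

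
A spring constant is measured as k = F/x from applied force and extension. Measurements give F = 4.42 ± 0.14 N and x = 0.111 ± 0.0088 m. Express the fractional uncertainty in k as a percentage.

8.54%

Since k is a product/quotient, work with relative uncertainties:
  (1·δF/F)² = (1×0.0317)² = 0.00100;  (-1·δx/x)² = (-1×0.0793)² = 0.00629
δk/k = √(0.00729) = 0.0854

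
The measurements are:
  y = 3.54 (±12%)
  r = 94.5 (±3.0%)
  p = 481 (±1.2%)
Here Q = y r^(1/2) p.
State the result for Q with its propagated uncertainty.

Q is a product of powers, so relative uncertainties combine in quadrature:
  (1·δy/y)² = (1×0.120)² = 0.0144;  (½·δr/r)² = (0.5×0.0300)² = 0.000225;  (1·δp/p)² = (1×0.0120)² = 0.000144
δQ/Q = √(0.0148) = 0.122
Q = 16600, so δQ = 0.122 × 16600 = 2010.

16600 ± 2010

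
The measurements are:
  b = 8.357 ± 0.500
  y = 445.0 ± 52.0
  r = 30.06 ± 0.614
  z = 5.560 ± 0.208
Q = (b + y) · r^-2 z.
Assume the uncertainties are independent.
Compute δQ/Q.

Let u = b + y = 453.4. δu = √(δb² + δy²) = √(0.250 + 2700) = 52.0, so δu/u = 0.115.
Q is then a monomial in u, r, z:
δQ/Q = √((δu/u)² + (-2·δr/r)² + (1·δz/z)²) = √(0.0132 + 0.00167 + 0.00140) = 0.127

0.127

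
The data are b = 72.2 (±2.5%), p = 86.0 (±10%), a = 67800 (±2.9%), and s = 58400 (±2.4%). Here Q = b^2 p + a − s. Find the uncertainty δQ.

50200

Let w = b^2·p = 4.48e+05. δw/w = √((2·δb/b)² + (1·δp/p)²) = √(0.00250 + 0.0100) = 0.112, so δw = 50100.
Q = w + a − s: δQ = √(δw² + δa² + δs²) = √(2.51e+09 + 3.87e+06 + 1.96e+06) = 50200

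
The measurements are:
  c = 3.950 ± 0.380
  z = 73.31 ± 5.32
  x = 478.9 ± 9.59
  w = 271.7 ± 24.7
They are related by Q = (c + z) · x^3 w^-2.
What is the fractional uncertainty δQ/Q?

0.204

Let u = c + z = 77.26. δu = √(δc² + δz²) = √(0.144 + 28.3) = 5.33, so δu/u = 0.0690.
Q is then a monomial in u, x, w:
δQ/Q = √((δu/u)² + (3·δx/x)² + (-2·δw/w)²) = √(0.00477 + 0.00361 + 0.0331) = 0.204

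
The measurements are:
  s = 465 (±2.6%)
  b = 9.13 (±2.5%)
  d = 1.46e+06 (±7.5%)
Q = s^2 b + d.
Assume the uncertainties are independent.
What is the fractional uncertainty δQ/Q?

Let p = s^2·b = 1.97e+06. δp/p = √((2·δs/s)² + (1·δb/b)²) = √(0.00270 + 0.000625) = 0.0577, so δp = 1.14e+05.
Q = p + d: δQ = √(δp² + δd²) = √(1.3e+10 + 1.2e+10) = 1.58e+05
Q = 3.43e+06, so δQ/Q = 1.58e+05/3.43e+06 = 0.0460.

0.0460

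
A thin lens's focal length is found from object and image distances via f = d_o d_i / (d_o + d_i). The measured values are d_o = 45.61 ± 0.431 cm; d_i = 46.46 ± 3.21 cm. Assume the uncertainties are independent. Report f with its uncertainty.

∂f/∂d_o = (d_i/(d_o+d_i))² = 0.255;  ∂f/∂d_i = (d_o/(d_o+d_i))² = 0.245
δf = √((∂f/∂d_o · δd_o)² + (∂f/∂d_i · δd_i)²) = √(0.0120 + 0.621) = 0.795 cm
f = 23.02 cm.

23.02 ± 0.795 cm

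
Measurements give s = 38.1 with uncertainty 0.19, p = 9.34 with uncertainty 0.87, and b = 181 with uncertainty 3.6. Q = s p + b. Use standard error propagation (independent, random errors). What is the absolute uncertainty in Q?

Let w = s·p = 356. δw/w = √((1·δs/s)² + (1·δp/p)²) = √(2.49e-05 + 0.00868) = 0.0933, so δw = 33.2.
Q = w + b: δQ = √(δw² + δb²) = √(1100 + 13.0) = 33.4

33.4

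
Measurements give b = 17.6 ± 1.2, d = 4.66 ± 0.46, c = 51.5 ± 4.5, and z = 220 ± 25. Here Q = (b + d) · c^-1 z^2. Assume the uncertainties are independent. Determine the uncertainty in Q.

Let u = b + d = 22.3. δu = √(δb² + δd²) = √(1.44 + 0.212) = 1.29, so δu/u = 0.0577.
Q is then a monomial in u, c, z:
δQ/Q = √((δu/u)² + (-1·δc/c)² + (2·δz/z)²) = √(0.00333 + 0.00764 + 0.0517) = 0.250
Q = 20900, so δQ = 0.250 × 20900 = 5240.

5240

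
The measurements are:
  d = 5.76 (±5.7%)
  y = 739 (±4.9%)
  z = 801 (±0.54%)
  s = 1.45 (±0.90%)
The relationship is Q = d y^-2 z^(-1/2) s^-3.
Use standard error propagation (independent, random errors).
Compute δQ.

Q is a product of powers, so relative uncertainties combine in quadrature:
  (1·δd/d)² = (1×0.0570)² = 0.00325;  (-2·δy/y)² = (-2×0.0490)² = 0.00960;  (−½·δz/z)² = (-0.5×0.00540)² = 7.29e-06;  (-3·δs/s)² = (-3×0.00900)² = 0.000729
δQ/Q = √(0.0136) = 0.117
Q = 1.22e-07, so δQ = 0.117 × 1.22e-07 = 1.42e-08.

1.42e-08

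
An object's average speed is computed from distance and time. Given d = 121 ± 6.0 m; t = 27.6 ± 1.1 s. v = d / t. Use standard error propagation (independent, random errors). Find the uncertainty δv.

0.279 m/s

Relative error in a monomial: (δv/v)² = Σ (nᵢ · δxᵢ/xᵢ)².
  (1·δd/d)² = (1×0.0496)² = 0.00246;  (-1·δt/t)² = (-1×0.0399)² = 0.00159
δv/v = √(0.00405) = 0.0636
v = 4.38 m/s, so δv = 0.0636 × 4.38 = 0.279 m/s.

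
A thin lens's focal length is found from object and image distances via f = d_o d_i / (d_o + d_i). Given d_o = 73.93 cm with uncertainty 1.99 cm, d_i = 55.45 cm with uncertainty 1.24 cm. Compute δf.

∂f/∂d_o = (d_i/(d_o+d_i))² = 0.184;  ∂f/∂d_i = (d_o/(d_o+d_i))² = 0.327
δf = √((∂f/∂d_o · δd_o)² + (∂f/∂d_i · δd_i)²) = √(0.134 + 0.164) = 0.545 cm

0.545 cm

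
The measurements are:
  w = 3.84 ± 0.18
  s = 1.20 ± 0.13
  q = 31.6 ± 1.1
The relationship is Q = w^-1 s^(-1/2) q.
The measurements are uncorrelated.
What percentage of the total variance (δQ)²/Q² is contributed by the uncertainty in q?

(δQ/Q)² = (-1·δw/w)² + (−½·δs/s)² + (1·δq/q)²
  w term: (-1×0.0469)² = 0.00220
  s term: (-0.5×0.108)² = 0.00293
  q term: (1×0.0348)² = 0.00121
Total = 0.00634. Share from q = 0.00121/0.00634 = 0.191.

19.1%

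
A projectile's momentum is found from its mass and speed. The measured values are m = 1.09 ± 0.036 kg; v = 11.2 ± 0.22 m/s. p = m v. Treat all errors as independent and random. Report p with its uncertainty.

12.2 ± 0.469 kg·m/s

For a monomial p ∝ m, v, fractional errors add in quadrature:
  (1·δm/m)² = (1×0.0330)² = 0.00109;  (1·δv/v)² = (1×0.0196)² = 0.000386
δp/p = √(0.00148) = 0.0384
p = 12.2 kg·m/s, so δp = 0.0384 × 12.2 = 0.469 kg·m/s.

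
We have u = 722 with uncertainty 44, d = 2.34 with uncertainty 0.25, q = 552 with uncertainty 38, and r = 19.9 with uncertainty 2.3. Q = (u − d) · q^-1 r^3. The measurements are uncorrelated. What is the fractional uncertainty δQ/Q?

0.359

Let w = u − d = 720. δw = √(δu² + δd²) = √(1940 + 0.0625) = 44.0, so δw/w = 0.0611.
Q is then a monomial in w, q, r:
δQ/Q = √((δw/w)² + (-1·δq/q)² + (3·δr/r)²) = √(0.00374 + 0.00474 + 0.120) = 0.359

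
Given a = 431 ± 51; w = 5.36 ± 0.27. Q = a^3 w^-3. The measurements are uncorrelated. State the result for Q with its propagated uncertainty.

Since Q is a product/quotient, work with relative uncertainties:
  (3·δa/a)² = (3×0.118)² = 0.126;  (-3·δw/w)² = (-3×0.0504)² = 0.0228
δQ/Q = √(0.149) = 0.386
Q = 5.2e+05, so δQ = 0.386 × 5.2e+05 = 2.01e+05.

(5.20 ± 2.01) × 10^5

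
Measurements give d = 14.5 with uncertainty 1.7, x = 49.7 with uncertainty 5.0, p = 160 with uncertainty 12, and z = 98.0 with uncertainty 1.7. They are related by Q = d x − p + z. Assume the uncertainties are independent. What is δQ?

112

Let w = d·x = 721. δw/w = √((1·δd/d)² + (1·δx/x)²) = √(0.0137 + 0.0101) = 0.154, so δw = 111.
Q = w − p + z: δQ = √(δw² + δp² + δz²) = √(12400 + 144 + 2.89) = 112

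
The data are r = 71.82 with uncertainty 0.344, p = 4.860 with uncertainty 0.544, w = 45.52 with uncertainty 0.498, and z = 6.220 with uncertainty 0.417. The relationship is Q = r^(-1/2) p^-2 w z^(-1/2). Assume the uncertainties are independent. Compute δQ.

0.0207

For a monomial Q ∝ r^(-1/2), p^-2, w, z^(-1/2), fractional errors add in quadrature:
  (−½·δr/r)² = (-0.5×0.00479)² = 5.74e-06;  (-2·δp/p)² = (-2×0.112)² = 0.0501;  (1·δw/w)² = (1×0.0109)² = 0.000120;  (−½·δz/z)² = (-0.5×0.0670)² = 0.00112
δQ/Q = √(0.0514) = 0.227
Q = 0.09118, so δQ = 0.227 × 0.09118 = 0.0207.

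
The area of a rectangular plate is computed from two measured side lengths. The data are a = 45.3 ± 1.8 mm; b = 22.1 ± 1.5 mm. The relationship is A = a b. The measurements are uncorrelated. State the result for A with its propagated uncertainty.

1000 ± 78.7 mm^2

For a monomial A ∝ a, b, fractional errors add in quadrature:
  (1·δa/a)² = (1×0.0397)² = 0.00158;  (1·δb/b)² = (1×0.0679)² = 0.00461
δA/A = √(0.00619) = 0.0786
A = 1000 mm^2, so δA = 0.0786 × 1000 = 78.7 mm^2.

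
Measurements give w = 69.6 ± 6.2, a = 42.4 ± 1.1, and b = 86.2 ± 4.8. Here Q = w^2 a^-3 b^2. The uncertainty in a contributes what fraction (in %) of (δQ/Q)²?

(δQ/Q)² = (2·δw/w)² + (-3·δa/a)² + (2·δb/b)²
  w term: (2×0.0891)² = 0.0317
  a term: (-3×0.0259)² = 0.00606
  b term: (2×0.0557)² = 0.0124
Total = 0.0502. Share from a = 0.00606/0.0502 = 0.121.

12.1%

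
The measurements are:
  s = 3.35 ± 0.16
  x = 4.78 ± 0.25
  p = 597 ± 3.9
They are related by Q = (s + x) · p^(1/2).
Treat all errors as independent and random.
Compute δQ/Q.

Let u = s + x = 8.13. δu = √(δs² + δx²) = √(0.0256 + 0.0625) = 0.297, so δu/u = 0.0365.
Q is then a monomial in u, p:
δQ/Q = √((δu/u)² + (½·δp/p)²) = √(0.00133 + 1.07e-05) = 0.0367

0.0367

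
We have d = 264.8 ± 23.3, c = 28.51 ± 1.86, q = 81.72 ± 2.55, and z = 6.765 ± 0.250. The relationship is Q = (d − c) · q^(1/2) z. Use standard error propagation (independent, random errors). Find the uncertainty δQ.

Let u = d − c = 236.3. δu = √(δd² + δc²) = √(543 + 3.46) = 23.4, so δu/u = 0.0989.
Q is then a monomial in u, q, z:
δQ/Q = √((δu/u)² + (½·δq/q)² + (1·δz/z)²) = √(0.00979 + 0.000243 + 0.00137) = 0.107
Q = 14450, so δQ = 0.107 × 14450 = 1540.

1540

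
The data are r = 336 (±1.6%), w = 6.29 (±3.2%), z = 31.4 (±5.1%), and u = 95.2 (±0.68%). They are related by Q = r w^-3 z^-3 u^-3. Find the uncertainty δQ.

9.22e-12

Since Q is a product/quotient, work with relative uncertainties:
  (1·δr/r)² = (1×0.0160)² = 0.000256;  (-3·δw/w)² = (-3×0.0320)² = 0.00922;  (-3·δz/z)² = (-3×0.0510)² = 0.0234;  (-3·δu/u)² = (-3×0.00680)² = 0.000416
δQ/Q = √(0.0333) = 0.182
Q = 5.05e-11, so δQ = 0.182 × 5.05e-11 = 9.22e-12.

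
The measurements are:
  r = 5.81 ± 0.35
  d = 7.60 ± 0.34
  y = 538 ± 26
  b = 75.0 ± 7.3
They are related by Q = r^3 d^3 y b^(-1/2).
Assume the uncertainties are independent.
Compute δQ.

Q is a product of powers, so relative uncertainties combine in quadrature:
  (3·δr/r)² = (3×0.0602)² = 0.0327;  (3·δd/d)² = (3×0.0447)² = 0.0180;  (1·δy/y)² = (1×0.0483)² = 0.00234;  (−½·δb/b)² = (-0.5×0.0973)² = 0.00237
δQ/Q = √(0.0554) = 0.235
Q = 5.35e+06, so δQ = 0.235 × 5.35e+06 = 1.26e+06.

1.26e+06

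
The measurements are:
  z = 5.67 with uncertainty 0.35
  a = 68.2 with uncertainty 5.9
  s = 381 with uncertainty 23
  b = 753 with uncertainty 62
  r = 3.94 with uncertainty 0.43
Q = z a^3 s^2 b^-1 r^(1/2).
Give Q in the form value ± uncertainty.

(6.88 ± 2.13) × 10^8

Q is a product of powers, so relative uncertainties combine in quadrature:
  (1·δz/z)² = (1×0.0617)² = 0.00381;  (3·δa/a)² = (3×0.0865)² = 0.0674;  (2·δs/s)² = (2×0.0604)² = 0.0146;  (-1·δb/b)² = (-1×0.0823)² = 0.00678;  (½·δr/r)² = (0.5×0.109)² = 0.00298
δQ/Q = √(0.0955) = 0.309
Q = 6.88e+08, so δQ = 0.309 × 6.88e+08 = 2.13e+08.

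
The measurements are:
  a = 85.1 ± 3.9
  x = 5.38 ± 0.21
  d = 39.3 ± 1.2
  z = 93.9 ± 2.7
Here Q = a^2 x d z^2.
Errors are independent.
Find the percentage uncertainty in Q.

11.9%

Q is a product of powers, so relative uncertainties combine in quadrature:
  (2·δa/a)² = (2×0.0458)² = 0.00840;  (1·δx/x)² = (1×0.0390)² = 0.00152;  (1·δd/d)² = (1×0.0305)² = 0.000932;  (2·δz/z)² = (2×0.0288)² = 0.00331
δQ/Q = √(0.0142) = 0.119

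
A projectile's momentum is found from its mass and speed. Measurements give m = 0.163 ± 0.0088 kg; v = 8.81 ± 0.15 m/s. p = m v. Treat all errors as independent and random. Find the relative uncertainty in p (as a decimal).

0.0566

For a monomial p ∝ m, v, fractional errors add in quadrature:
  (1·δm/m)² = (1×0.0540)² = 0.00291;  (1·δv/v)² = (1×0.0170)² = 0.000290
δp/p = √(0.00320) = 0.0566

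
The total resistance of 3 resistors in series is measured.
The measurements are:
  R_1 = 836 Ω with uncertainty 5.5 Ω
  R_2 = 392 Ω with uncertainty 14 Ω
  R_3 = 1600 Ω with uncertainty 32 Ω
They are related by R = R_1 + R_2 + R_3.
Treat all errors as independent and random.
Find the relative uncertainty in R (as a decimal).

0.0125

R is a linear combination, so absolute uncertainties add in quadrature:
  (δR_1)² = 30.2;  (δR_2)² = 196;  (δR_3)² = 1020
δR = √(1250) = 35.4 Ω
R = 2830 Ω, so δR/R = 35.4/2830 = 0.0125.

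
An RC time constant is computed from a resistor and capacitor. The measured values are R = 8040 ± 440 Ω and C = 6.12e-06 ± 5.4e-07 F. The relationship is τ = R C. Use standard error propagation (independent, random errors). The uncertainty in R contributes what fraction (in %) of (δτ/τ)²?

27.8%

(δτ/τ)² = (1·δR/R)² + (1·δC/C)²
  R term: (1×0.0547)² = 0.00299
  C term: (1×0.0882)² = 0.00779
Total = 0.0108. Share from R = 0.00299/0.0108 = 0.278.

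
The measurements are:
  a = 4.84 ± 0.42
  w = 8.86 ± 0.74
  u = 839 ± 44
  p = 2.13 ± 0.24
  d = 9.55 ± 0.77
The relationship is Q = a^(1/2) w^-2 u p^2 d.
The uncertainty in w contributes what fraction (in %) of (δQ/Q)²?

31.1%

(δQ/Q)² = (½·δa/a)² + (-2·δw/w)² + (1·δu/u)² + (2·δp/p)² + (1·δd/d)²
  a term: (0.5×0.0868)² = 0.00188
  w term: (-2×0.0835)² = 0.0279
  u term: (1×0.0524)² = 0.00275
  p term: (2×0.113)² = 0.0508
  d term: (1×0.0806)² = 0.00650
Total = 0.0898. Share from w = 0.0279/0.0898 = 0.311.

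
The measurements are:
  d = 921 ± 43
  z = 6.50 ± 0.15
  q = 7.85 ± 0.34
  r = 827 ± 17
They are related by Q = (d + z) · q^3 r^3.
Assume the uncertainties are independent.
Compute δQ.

Let u = d + z = 928. δu = √(δd² + δz²) = √(1850 + 0.0225) = 43.0, so δu/u = 0.0464.
Q is then a monomial in u, q, r:
δQ/Q = √((δu/u)² + (3·δq/q)² + (3·δr/r)²) = √(0.00215 + 0.0169 + 0.00380) = 0.151
Q = 2.54e+14, so δQ = 0.151 × 2.54e+14 = 3.83e+13.

3.83e+13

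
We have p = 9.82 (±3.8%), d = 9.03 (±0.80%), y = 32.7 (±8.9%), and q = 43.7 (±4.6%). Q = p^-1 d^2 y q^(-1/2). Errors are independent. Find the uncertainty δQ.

4.14

Since Q is a product/quotient, work with relative uncertainties:
  (-1·δp/p)² = (-1×0.0380)² = 0.00144;  (2·δd/d)² = (2×0.00800)² = 0.000256;  (1·δy/y)² = (1×0.0890)² = 0.00792;  (−½·δq/q)² = (-0.5×0.0460)² = 0.000529
δQ/Q = √(0.0102) = 0.101
Q = 41.1, so δQ = 0.101 × 41.1 = 4.14.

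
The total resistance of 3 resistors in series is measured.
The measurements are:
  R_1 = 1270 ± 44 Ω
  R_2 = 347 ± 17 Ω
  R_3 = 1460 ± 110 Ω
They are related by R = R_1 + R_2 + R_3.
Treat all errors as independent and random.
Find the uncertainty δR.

120 Ω

Sums and differences: (δR)² = Σ (cᵢ δxᵢ)².
  (δR_1)² = 1940;  (δR_2)² = 289;  (δR_3)² = 12100
δR = √(14300) = 120 Ω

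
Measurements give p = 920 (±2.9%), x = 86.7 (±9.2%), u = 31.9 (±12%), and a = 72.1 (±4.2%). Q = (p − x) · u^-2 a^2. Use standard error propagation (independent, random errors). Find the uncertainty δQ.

Let w = p − x = 833. δw = √(δp² + δx²) = √(712 + 63.6) = 27.8, so δw/w = 0.0334.
Q is then a monomial in w, u, a:
δQ/Q = √((δw/w)² + (-2·δu/u)² + (2·δa/a)²) = √(0.00112 + 0.0576 + 0.00706) = 0.256
Q = 4260, so δQ = 0.256 × 4260 = 1090.

1090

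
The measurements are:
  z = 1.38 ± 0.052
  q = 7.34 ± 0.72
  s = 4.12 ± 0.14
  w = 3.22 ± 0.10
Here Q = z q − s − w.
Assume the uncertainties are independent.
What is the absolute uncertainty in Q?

1.08

Let p = z·q = 10.1. δp/p = √((1·δz/z)² + (1·δq/q)²) = √(0.00142 + 0.00962) = 0.105, so δp = 1.06.
Q = p − s − w: δQ = √(δp² + δs² + δw²) = √(1.13 + 0.0196 + 0.0100) = 1.08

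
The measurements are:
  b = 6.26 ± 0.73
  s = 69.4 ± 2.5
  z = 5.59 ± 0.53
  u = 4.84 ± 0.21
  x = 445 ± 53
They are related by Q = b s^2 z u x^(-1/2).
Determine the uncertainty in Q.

Each factor contributes (exponent × relative error)² to (δQ/Q)²:
  (1·δb/b)² = (1×0.117)² = 0.0136;  (2·δs/s)² = (2×0.0360)² = 0.00519;  (1·δz/z)² = (1×0.0948)² = 0.00899;  (1·δu/u)² = (1×0.0434)² = 0.00188;  (−½·δx/x)² = (-0.5×0.119)² = 0.00355
δQ/Q = √(0.0332) = 0.182
Q = 38700, so δQ = 0.182 × 38700 = 7050.

7050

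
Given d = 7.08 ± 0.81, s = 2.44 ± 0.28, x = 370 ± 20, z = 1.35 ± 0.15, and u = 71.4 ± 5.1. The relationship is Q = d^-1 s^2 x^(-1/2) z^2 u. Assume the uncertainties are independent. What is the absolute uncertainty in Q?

1.98

Q is a product of powers, so relative uncertainties combine in quadrature:
  (-1·δd/d)² = (-1×0.114)² = 0.0131;  (2·δs/s)² = (2×0.115)² = 0.0527;  (−½·δx/x)² = (-0.5×0.0541)² = 0.000730;  (2·δz/z)² = (2×0.111)² = 0.0494;  (1·δu/u)² = (1×0.0714)² = 0.00510
δQ/Q = √(0.121) = 0.348
Q = 5.69, so δQ = 0.348 × 5.69 = 1.98.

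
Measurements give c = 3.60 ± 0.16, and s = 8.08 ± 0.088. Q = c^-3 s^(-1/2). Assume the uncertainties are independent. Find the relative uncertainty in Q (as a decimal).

0.133

Q is a product of powers, so relative uncertainties combine in quadrature:
  (-3·δc/c)² = (-3×0.0444)² = 0.0178;  (−½·δs/s)² = (-0.5×0.0109)² = 2.97e-05
δQ/Q = √(0.0178) = 0.133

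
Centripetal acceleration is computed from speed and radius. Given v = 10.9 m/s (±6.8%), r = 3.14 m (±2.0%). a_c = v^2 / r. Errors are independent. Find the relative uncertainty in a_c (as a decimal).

Products/powers → add relative errors in quadrature, weighted by exponent:
  (2·δv/v)² = (2×0.0680)² = 0.0185;  (-1·δr/r)² = (-1×0.0200)² = 0.000400
δa_c/a_c = √(0.0189) = 0.137

0.137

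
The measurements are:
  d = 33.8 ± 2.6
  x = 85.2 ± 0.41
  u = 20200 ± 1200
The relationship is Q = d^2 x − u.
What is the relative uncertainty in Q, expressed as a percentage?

Let p = d^2·x = 97300. δp/p = √((2·δd/d)² + (1·δx/x)²) = √(0.0237 + 2.32e-05) = 0.154, so δp = 15000.
Q = p − u: δQ = √(δp² + δu²) = √(2.24e+08 + 1.44e+06) = 15000
Q = 77100, so δQ/Q = 15000/77100 = 0.195.

19.5%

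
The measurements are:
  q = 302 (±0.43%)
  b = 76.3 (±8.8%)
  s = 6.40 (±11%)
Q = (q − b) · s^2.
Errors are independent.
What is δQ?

2050

Let u = q − b = 226. δu = √(δq² + δb²) = √(1.69 + 45.1) = 6.84, so δu/u = 0.0303.
Q is then a monomial in u, s:
δQ/Q = √((δu/u)² + (2·δs/s)²) = √(0.000918 + 0.0484) = 0.222
Q = 9240, so δQ = 0.222 × 9240 = 2050.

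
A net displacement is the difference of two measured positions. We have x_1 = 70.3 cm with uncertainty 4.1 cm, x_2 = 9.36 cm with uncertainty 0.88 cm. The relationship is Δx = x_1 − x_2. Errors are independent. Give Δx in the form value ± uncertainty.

Δx is a linear combination, so absolute uncertainties add in quadrature:
  (δx_1)² = 16.8;  (δx_2)² = 0.774
δΔx = √(17.6) = 4.19 cm
Δx = 60.9 cm.

60.9 ± 4.19 cm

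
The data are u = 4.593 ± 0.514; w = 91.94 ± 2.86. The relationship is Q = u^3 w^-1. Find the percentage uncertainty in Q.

For a monomial Q ∝ u^3, w^-1, fractional errors add in quadrature:
  (3·δu/u)² = (3×0.112)² = 0.113;  (-1·δw/w)² = (-1×0.0311)² = 0.000968
δQ/Q = √(0.114) = 0.337

33.7%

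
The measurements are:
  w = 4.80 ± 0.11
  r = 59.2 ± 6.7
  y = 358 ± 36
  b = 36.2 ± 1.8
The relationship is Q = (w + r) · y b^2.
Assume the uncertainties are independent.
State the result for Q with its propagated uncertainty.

Let u = w + r = 64.0. δu = √(δw² + δr²) = √(0.0121 + 44.9) = 6.70, so δu/u = 0.105.
Q is then a monomial in u, y, b:
δQ/Q = √((δu/u)² + (1·δy/y)² + (2·δb/b)²) = √(0.0110 + 0.0101 + 0.00989) = 0.176
Q = 3e+07, so δQ = 0.176 × 3e+07 = 5.28e+06.

(3.00 ± 0.528) × 10^7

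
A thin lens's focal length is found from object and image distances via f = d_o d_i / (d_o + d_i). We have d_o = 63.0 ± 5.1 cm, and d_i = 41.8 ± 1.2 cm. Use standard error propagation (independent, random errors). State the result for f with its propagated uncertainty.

25.1 ± 0.920 cm

∂f/∂d_o = (d_i/(d_o+d_i))² = 0.159;  ∂f/∂d_i = (d_o/(d_o+d_i))² = 0.361
δf = √((∂f/∂d_o · δd_o)² + (∂f/∂d_i · δd_i)²) = √(0.658 + 0.188) = 0.920 cm
f = 25.1 cm.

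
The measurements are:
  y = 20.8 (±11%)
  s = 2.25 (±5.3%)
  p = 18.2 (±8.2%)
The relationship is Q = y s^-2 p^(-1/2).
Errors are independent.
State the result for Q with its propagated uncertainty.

0.963 ± 0.152

For a monomial Q ∝ y, s^-2, p^(-1/2), fractional errors add in quadrature:
  (1·δy/y)² = (1×0.110)² = 0.0121;  (-2·δs/s)² = (-2×0.0530)² = 0.0112;  (−½·δp/p)² = (-0.5×0.0820)² = 0.00168
δQ/Q = √(0.0250) = 0.158
Q = 0.963, so δQ = 0.158 × 0.963 = 0.152.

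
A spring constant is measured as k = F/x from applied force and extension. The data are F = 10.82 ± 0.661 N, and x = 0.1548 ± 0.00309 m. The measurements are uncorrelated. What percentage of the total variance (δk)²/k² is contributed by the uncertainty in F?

90.4%

(δk/k)² = (1·δF/F)² + (-1·δx/x)²
  F term: (1×0.0611)² = 0.00373
  x term: (-1×0.0200)² = 0.000398
Total = 0.00413. Share from F = 0.00373/0.00413 = 0.904.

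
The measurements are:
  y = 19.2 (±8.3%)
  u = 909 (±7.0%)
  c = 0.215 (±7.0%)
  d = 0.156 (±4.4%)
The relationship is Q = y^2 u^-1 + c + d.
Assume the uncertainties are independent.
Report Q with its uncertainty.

Let p = y^2·u^-1 = 0.406. δp/p = √((2·δy/y)² + (-1·δu/u)²) = √(0.0276 + 0.00490) = 0.180, so δp = 0.0731.
Q = p + c + d: δQ = √(δp² + δc² + δd²) = √(0.00534 + 0.000227 + 4.71e-05) = 0.0749
Q = 0.777.

0.777 ± 0.0749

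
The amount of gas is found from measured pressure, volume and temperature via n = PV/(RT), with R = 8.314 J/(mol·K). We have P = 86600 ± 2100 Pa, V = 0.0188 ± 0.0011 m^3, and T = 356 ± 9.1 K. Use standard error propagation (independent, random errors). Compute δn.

0.0376 mol

n is a product of powers, so relative uncertainties combine in quadrature:
  (1·δP/P)² = (1×0.0242)² = 0.000588;  (1·δV/V)² = (1×0.0585)² = 0.00342;  (-1·δT/T)² = (-1×0.0256)² = 0.000653
δn/n = √(0.00466) = 0.0683
n = 0.550 mol, so δn = 0.0683 × 0.550 = 0.0376 mol.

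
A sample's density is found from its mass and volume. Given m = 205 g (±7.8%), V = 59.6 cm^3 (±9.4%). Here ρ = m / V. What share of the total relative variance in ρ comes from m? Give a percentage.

40.8%

(δρ/ρ)² = (1·δm/m)² + (-1·δV/V)²
  m term: (1×0.0780)² = 0.00608
  V term: (-1×0.0940)² = 0.00884
Total = 0.0149. Share from m = 0.00608/0.0149 = 0.408.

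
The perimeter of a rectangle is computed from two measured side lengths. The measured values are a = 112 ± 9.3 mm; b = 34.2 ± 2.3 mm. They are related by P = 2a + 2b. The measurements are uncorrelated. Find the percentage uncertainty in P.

Absolute uncertainties add in quadrature for a linear combination:
  (2·δa)² = 346;  (2·δb)² = 21.2
δP = √(367) = 19.2 mm
P = 292 mm, so δP/P = 19.2/292 = 0.0655.

6.55%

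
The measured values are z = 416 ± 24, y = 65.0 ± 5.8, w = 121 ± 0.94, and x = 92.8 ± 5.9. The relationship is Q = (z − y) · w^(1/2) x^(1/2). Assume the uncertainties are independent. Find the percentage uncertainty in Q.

Let u = z − y = 351. δu = √(δz² + δy²) = √(576 + 33.6) = 24.7, so δu/u = 0.0703.
Q is then a monomial in u, w, x:
δQ/Q = √((δu/u)² + (½·δw/w)² + (½·δx/x)²) = √(0.00495 + 1.51e-05 + 0.00101) = 0.0773

7.73%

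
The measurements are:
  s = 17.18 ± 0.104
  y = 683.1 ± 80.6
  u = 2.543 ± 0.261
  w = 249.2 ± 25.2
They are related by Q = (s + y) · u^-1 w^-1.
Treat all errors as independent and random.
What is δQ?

Let h = s + y = 700.3. δh = √(δs² + δy²) = √(0.0108 + 6500) = 80.6, so δh/h = 0.115.
Q is then a monomial in h, u, w:
δQ/Q = √((δh/h)² + (-1·δu/u)² + (-1·δw/w)²) = √(0.0132 + 0.0105 + 0.0102) = 0.184
Q = 1.105, so δQ = 0.184 × 1.105 = 0.204.

0.204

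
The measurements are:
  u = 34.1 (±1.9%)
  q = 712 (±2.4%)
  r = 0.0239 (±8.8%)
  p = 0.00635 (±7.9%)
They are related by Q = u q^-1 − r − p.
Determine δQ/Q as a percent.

14.8%

Let w = u·q^-1 = 0.0479. δw/w = √((1·δu/u)² + (-1·δq/q)²) = √(0.000361 + 0.000576) = 0.0306, so δw = 0.00147.
Q = w − r − p: δQ = √(δw² + δr² + δp²) = √(2.15e-06 + 4.42e-06 + 2.52e-07) = 0.00261
Q = 0.0176, so δQ/Q = 0.00261/0.0176 = 0.148.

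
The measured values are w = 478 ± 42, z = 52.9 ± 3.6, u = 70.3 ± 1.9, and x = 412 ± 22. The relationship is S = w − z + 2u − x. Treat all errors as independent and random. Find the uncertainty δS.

47.7

S is a linear combination, so absolute uncertainties add in quadrature:
  (δw)² = 1760;  (δz)² = 13.0;  (2·δu)² = 14.4;  (δx)² = 484
δS = √(2280) = 47.7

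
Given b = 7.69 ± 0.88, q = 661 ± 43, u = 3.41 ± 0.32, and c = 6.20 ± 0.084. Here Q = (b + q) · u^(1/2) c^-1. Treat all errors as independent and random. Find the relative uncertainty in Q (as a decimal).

Let w = b + q = 669. δw = √(δb² + δq²) = √(0.774 + 1850) = 43.0, so δw/w = 0.0643.
Q is then a monomial in w, u, c:
δQ/Q = √((δw/w)² + (½·δu/u)² + (-1·δc/c)²) = √(0.00414 + 0.00220 + 0.000184) = 0.0808

0.0808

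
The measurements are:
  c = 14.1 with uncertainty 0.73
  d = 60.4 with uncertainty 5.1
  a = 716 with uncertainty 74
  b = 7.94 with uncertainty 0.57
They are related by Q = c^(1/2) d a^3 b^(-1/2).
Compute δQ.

9.58e+09

Each factor contributes (exponent × relative error)² to (δQ/Q)²:
  (½·δc/c)² = (0.5×0.0518)² = 0.000670;  (1·δd/d)² = (1×0.0844)² = 0.00713;  (3·δa/a)² = (3×0.103)² = 0.0961;  (−½·δb/b)² = (-0.5×0.0718)² = 0.00129
δQ/Q = √(0.105) = 0.324
Q = 2.95e+10, so δQ = 0.324 × 2.95e+10 = 9.58e+09.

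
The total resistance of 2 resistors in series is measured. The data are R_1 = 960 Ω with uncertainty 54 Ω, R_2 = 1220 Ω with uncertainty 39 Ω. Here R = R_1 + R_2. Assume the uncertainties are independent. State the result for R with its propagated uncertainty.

Absolute uncertainties add in quadrature for a linear combination:
  (δR_1)² = 2920;  (δR_2)² = 1520
δR = √(4440) = 66.6 Ω
R = 2180 Ω.

2180 ± 66.6 Ω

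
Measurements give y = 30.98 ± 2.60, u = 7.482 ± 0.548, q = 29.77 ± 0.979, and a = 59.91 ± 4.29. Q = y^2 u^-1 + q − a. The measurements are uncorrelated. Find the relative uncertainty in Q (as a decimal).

0.244

Let p = y^2·u^-1 = 128.3. δp/p = √((2·δy/y)² + (-1·δu/u)²) = √(0.0282 + 0.00536) = 0.183, so δp = 23.5.
Q = p + q − a: δQ = √(δp² + δq² + δa²) = √(552 + 0.958 + 18.4) = 23.9
Q = 98.14, so δQ/Q = 23.9/98.14 = 0.244.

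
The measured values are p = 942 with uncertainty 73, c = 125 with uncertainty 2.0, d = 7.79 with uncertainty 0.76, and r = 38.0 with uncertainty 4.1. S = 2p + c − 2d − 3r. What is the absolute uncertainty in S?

For a sum/difference, combine absolute errors in quadrature:
  (2·δp)² = 21300;  (δc)² = 4.00;  (2·δd)² = 2.31;  (3·δr)² = 151
δS = √(21500) = 147

147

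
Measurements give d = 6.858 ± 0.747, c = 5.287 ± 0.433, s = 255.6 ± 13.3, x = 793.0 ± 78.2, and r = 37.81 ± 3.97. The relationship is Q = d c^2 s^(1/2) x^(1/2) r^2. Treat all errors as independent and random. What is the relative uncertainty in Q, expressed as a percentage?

29.3%

For a monomial Q ∝ d, c^2, s^(1/2), x^(1/2), r^2, fractional errors add in quadrature:
  (1·δd/d)² = (1×0.109)² = 0.0119;  (2·δc/c)² = (2×0.0819)² = 0.0268;  (½·δs/s)² = (0.5×0.0520)² = 0.000677;  (½·δx/x)² = (0.5×0.0986)² = 0.00243;  (2·δr/r)² = (2×0.105)² = 0.0441
δQ/Q = √(0.0859) = 0.293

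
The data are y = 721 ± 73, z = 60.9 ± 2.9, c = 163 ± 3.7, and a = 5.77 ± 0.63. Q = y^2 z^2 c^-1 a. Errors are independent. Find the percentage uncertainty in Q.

Products/powers → add relative errors in quadrature, weighted by exponent:
  (2·δy/y)² = (2×0.101)² = 0.0410;  (2·δz/z)² = (2×0.0476)² = 0.00907;  (-1·δc/c)² = (-1×0.0227)² = 0.000515;  (1·δa/a)² = (1×0.109)² = 0.0119
δQ/Q = √(0.0625) = 0.250

25.0%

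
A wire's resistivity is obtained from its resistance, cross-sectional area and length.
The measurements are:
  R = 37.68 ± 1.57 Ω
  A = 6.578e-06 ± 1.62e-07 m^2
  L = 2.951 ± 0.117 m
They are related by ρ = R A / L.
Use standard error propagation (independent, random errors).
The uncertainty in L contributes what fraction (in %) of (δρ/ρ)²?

(δρ/ρ)² = (1·δR/R)² + (1·δA/A)² + (-1·δL/L)²
  R term: (1×0.0417)² = 0.00174
  A term: (1×0.0246)² = 0.000607
  L term: (-1×0.0396)² = 0.00157
Total = 0.00391. Share from L = 0.00157/0.00391 = 0.402.

40.2%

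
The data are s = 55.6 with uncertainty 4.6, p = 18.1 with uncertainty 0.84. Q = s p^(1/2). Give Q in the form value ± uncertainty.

For a monomial Q ∝ s, p^(1/2), fractional errors add in quadrature:
  (1·δs/s)² = (1×0.0827)² = 0.00684;  (½·δp/p)² = (0.5×0.0464)² = 0.000538
δQ/Q = √(0.00738) = 0.0859
Q = 237, so δQ = 0.0859 × 237 = 20.3.

237 ± 20.3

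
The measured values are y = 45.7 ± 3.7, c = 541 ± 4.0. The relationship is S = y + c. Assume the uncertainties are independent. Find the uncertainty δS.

Each term contributes (cᵢ δxᵢ)² to (δS)²:
  (δy)² = 13.7;  (δc)² = 16.0
δS = √(29.7) = 5.45

5.45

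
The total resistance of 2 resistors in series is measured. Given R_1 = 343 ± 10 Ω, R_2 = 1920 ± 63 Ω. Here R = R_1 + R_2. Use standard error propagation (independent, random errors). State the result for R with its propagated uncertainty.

Absolute uncertainties add in quadrature for a linear combination:
  (δR_1)² = 100;  (δR_2)² = 3970
δR = √(4070) = 63.8 Ω
R = 2260 Ω.

2260 ± 63.8 Ω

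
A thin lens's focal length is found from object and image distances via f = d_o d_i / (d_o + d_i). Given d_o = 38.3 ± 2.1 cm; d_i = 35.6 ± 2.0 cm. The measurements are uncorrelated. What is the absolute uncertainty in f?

0.725 cm

∂f/∂d_o = (d_i/(d_o+d_i))² = 0.232;  ∂f/∂d_i = (d_o/(d_o+d_i))² = 0.269
δf = √((∂f/∂d_o · δd_o)² + (∂f/∂d_i · δd_i)²) = √(0.237 + 0.289) = 0.725 cm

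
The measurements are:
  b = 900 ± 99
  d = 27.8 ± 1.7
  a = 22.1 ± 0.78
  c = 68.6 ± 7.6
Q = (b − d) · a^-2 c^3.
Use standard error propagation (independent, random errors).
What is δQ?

2.07e+05

Let u = b − d = 872. δu = √(δb² + δd²) = √(9800 + 2.89) = 99.0, so δu/u = 0.114.
Q is then a monomial in u, a, c:
δQ/Q = √((δu/u)² + (-2·δa/a)² + (3·δc/c)²) = √(0.0129 + 0.00498 + 0.110) = 0.358
Q = 5.77e+05, so δQ = 0.358 × 5.77e+05 = 2.07e+05.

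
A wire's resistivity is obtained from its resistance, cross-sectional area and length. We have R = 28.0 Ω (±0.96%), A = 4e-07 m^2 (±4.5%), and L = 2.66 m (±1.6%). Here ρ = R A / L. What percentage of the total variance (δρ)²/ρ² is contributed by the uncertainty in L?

10.8%

(δρ/ρ)² = (1·δR/R)² + (1·δA/A)² + (-1·δL/L)²
  R term: (1×0.00960)² = 9.22e-05
  A term: (1×0.0450)² = 0.00202
  L term: (-1×0.0160)² = 0.000256
Total = 0.00237. Share from L = 0.000256/0.00237 = 0.108.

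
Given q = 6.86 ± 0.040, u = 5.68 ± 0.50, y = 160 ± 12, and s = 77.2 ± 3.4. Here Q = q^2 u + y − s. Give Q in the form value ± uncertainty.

Let p = q^2·u = 267. δp/p = √((2·δq/q)² + (1·δu/u)²) = √(0.000136 + 0.00775) = 0.0888, so δp = 23.7.
Q = p + y − s: δQ = √(δp² + δy² + δs²) = √(563 + 144 + 11.6) = 26.8
Q = 350.

350 ± 26.8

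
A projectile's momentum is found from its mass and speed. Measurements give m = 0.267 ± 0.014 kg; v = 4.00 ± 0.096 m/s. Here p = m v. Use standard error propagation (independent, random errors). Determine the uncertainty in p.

0.0616 kg·m/s

Since p is a product/quotient, work with relative uncertainties:
  (1·δm/m)² = (1×0.0524)² = 0.00275;  (1·δv/v)² = (1×0.0240)² = 0.000576
δp/p = √(0.00333) = 0.0577
p = 1.07 kg·m/s, so δp = 0.0577 × 1.07 = 0.0616 kg·m/s.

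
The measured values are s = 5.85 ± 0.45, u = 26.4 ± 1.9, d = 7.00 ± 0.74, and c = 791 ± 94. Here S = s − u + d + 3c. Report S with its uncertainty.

2360 ± 282

Absolute uncertainties add in quadrature for a linear combination:
  (δs)² = 0.203;  (δu)² = 3.61;  (δd)² = 0.548;  (3·δc)² = 79500
δS = √(79500) = 282
S = 2360.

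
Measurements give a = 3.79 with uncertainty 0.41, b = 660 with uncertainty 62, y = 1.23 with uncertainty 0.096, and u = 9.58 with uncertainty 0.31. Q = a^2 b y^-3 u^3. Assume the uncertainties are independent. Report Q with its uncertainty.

(4.48 ± 1.55) × 10^6

Since Q is a product/quotient, work with relative uncertainties:
  (2·δa/a)² = (2×0.108)² = 0.0468;  (1·δb/b)² = (1×0.0939)² = 0.00882;  (-3·δy/y)² = (-3×0.0780)² = 0.0548;  (3·δu/u)² = (3×0.0324)² = 0.00942
δQ/Q = √(0.120) = 0.346
Q = 4.48e+06, so δQ = 0.346 × 4.48e+06 = 1.55e+06.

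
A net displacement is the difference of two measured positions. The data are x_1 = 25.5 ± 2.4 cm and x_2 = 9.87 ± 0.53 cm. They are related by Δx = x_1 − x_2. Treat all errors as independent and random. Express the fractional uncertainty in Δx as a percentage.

Δx is a linear combination, so absolute uncertainties add in quadrature:
  (δx_1)² = 5.76;  (δx_2)² = 0.281
δΔx = √(6.04) = 2.46 cm
Δx = 15.6 cm, so δΔx/Δx = 2.46/15.6 = 0.157.

15.7%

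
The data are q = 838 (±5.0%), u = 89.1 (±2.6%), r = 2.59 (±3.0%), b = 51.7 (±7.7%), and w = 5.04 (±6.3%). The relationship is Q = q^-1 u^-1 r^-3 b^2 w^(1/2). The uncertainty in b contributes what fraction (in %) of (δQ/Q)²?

(δQ/Q)² = (-1·δq/q)² + (-1·δu/u)² + (-3·δr/r)² + (2·δb/b)² + (½·δw/w)²
  q term: (-1×0.0500)² = 0.00250
  u term: (-1×0.0260)² = 0.000676
  r term: (-3×0.0300)² = 0.00810
  b term: (2×0.0770)² = 0.0237
  w term: (0.5×0.0630)² = 0.000992
Total = 0.0360. Share from b = 0.0237/0.0360 = 0.659.

65.9%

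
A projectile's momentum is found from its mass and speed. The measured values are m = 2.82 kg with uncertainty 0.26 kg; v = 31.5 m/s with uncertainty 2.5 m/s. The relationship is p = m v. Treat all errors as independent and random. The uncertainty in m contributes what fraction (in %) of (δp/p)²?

(δp/p)² = (1·δm/m)² + (1·δv/v)²
  m term: (1×0.0922)² = 0.00850
  v term: (1×0.0794)² = 0.00630
Total = 0.0148. Share from m = 0.00850/0.0148 = 0.574.

57.4%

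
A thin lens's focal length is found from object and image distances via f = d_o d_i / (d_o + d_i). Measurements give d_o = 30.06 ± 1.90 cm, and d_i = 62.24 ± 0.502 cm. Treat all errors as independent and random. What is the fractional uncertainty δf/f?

0.0427

∂f/∂d_o = (d_i/(d_o+d_i))² = 0.455;  ∂f/∂d_i = (d_o/(d_o+d_i))² = 0.106
δf = √((∂f/∂d_o · δd_o)² + (∂f/∂d_i · δd_i)²) = √(0.746 + 0.00284) = 0.866 cm
f = 20.27 cm, so δf/f = 0.866/20.27 = 0.0427.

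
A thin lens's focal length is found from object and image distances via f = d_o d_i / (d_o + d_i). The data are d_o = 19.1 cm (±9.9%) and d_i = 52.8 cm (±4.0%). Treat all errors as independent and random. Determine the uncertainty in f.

1.03 cm

∂f/∂d_o = (d_i/(d_o+d_i))² = 0.539;  ∂f/∂d_i = (d_o/(d_o+d_i))² = 0.0706
δf = √((∂f/∂d_o · δd_o)² + (∂f/∂d_i · δd_i)²) = √(1.04 + 0.0222) = 1.03 cm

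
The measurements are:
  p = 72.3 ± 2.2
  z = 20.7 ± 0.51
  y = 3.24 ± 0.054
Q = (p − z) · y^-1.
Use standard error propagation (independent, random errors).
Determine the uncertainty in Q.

Let u = p − z = 51.6. δu = √(δp² + δz²) = √(4.84 + 0.260) = 2.26, so δu/u = 0.0438.
Q is then a monomial in u, y:
δQ/Q = √((δu/u)² + (-1·δy/y)²) = √(0.00192 + 0.000278) = 0.0468
Q = 15.9, so δQ = 0.0468 × 15.9 = 0.746.

0.746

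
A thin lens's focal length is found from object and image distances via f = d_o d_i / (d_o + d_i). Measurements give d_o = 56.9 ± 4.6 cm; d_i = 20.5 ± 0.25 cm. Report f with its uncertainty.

∂f/∂d_o = (d_i/(d_o+d_i))² = 0.0701;  ∂f/∂d_i = (d_o/(d_o+d_i))² = 0.540
δf = √((∂f/∂d_o · δd_o)² + (∂f/∂d_i · δd_i)²) = √(0.104 + 0.0183) = 0.350 cm
f = 15.1 cm.

15.1 ± 0.350 cm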